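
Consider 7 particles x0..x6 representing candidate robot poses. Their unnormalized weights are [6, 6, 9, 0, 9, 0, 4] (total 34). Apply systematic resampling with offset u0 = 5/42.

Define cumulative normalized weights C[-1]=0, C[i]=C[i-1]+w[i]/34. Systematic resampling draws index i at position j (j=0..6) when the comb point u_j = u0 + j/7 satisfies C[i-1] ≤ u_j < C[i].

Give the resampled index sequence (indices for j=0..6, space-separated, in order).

0 1 2 2 4 4 6

C = [3/17, 6/17, 21/34, 21/34, 15/17, 15/17, 1]
j=0: u_0=5/42 ∈ [0, 3/17) → index 0
j=1: u_1=11/42 ∈ [3/17, 6/17) → index 1
j=2: u_2=17/42 ∈ [6/17, 21/34) → index 2
j=3: u_3=23/42 ∈ [6/17, 21/34) → index 2
j=4: u_4=29/42 ∈ [21/34, 15/17) → index 4
j=5: u_5=5/6 ∈ [21/34, 15/17) → index 4
j=6: u_6=41/42 ∈ [15/17, 1) → index 6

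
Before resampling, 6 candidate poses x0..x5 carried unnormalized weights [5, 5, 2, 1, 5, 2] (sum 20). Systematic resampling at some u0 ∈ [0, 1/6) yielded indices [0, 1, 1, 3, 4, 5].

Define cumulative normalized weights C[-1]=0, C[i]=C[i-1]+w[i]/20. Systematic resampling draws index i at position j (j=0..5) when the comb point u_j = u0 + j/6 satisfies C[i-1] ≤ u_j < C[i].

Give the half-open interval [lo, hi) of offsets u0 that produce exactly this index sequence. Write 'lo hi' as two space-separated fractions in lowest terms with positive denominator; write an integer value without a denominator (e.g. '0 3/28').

1/10 3/20

C = [1/4, 1/2, 3/5, 13/20, 9/10, 1]
j=0 picked index 0: u0 ∈ [0, 1/4)
j=1 picked index 1: u0 ∈ [1/12, 1/3)
j=2 picked index 1: u0 ∈ [-1/12, 1/6)
j=3 picked index 3: u0 ∈ [1/10, 3/20)
j=4 picked index 4: u0 ∈ [-1/60, 7/30)
j=5 picked index 5: u0 ∈ [1/15, 1/6)
intersection: [1/10, 3/20)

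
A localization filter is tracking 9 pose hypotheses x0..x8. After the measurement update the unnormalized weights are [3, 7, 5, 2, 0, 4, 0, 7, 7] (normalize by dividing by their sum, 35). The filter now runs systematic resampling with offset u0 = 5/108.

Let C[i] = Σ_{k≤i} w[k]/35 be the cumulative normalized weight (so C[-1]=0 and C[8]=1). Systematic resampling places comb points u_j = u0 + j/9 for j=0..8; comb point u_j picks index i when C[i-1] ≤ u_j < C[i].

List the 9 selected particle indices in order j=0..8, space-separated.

C = [3/35, 2/7, 3/7, 17/35, 17/35, 3/5, 3/5, 4/5, 1]
j=0: u_0=5/108 ∈ [0, 3/35) → index 0
j=1: u_1=17/108 ∈ [3/35, 2/7) → index 1
j=2: u_2=29/108 ∈ [3/35, 2/7) → index 1
j=3: u_3=41/108 ∈ [2/7, 3/7) → index 2
j=4: u_4=53/108 ∈ [17/35, 3/5) → index 5
j=5: u_5=65/108 ∈ [3/5, 4/5) → index 7
j=6: u_6=77/108 ∈ [3/5, 4/5) → index 7
j=7: u_7=89/108 ∈ [4/5, 1) → index 8
j=8: u_8=101/108 ∈ [4/5, 1) → index 8

0 1 1 2 5 7 7 8 8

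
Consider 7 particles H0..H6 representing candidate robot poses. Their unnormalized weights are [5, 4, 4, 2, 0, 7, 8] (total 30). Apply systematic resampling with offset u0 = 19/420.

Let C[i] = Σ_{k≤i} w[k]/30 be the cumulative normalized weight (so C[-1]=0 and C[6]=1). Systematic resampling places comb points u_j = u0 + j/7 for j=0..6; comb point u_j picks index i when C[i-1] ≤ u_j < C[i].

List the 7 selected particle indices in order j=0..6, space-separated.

0 1 2 3 5 6 6

C = [1/6, 3/10, 13/30, 1/2, 1/2, 11/15, 1]
j=0: u_0=19/420 ∈ [0, 1/6) → index 0
j=1: u_1=79/420 ∈ [1/6, 3/10) → index 1
j=2: u_2=139/420 ∈ [3/10, 13/30) → index 2
j=3: u_3=199/420 ∈ [13/30, 1/2) → index 3
j=4: u_4=37/60 ∈ [1/2, 11/15) → index 5
j=5: u_5=319/420 ∈ [11/15, 1) → index 6
j=6: u_6=379/420 ∈ [11/15, 1) → index 6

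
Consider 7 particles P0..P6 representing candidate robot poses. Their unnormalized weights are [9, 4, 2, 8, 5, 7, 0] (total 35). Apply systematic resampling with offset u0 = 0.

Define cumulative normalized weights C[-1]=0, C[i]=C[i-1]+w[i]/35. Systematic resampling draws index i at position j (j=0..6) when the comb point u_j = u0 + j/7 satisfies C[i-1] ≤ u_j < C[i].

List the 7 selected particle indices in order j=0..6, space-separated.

0 0 1 3 3 4 5

C = [9/35, 13/35, 3/7, 23/35, 4/5, 1, 1]
j=0: u_0=0 ∈ [0, 9/35) → index 0
j=1: u_1=1/7 ∈ [0, 9/35) → index 0
j=2: u_2=2/7 ∈ [9/35, 13/35) → index 1
j=3: u_3=3/7 ∈ [3/7, 23/35) → index 3
j=4: u_4=4/7 ∈ [3/7, 23/35) → index 3
j=5: u_5=5/7 ∈ [23/35, 4/5) → index 4
j=6: u_6=6/7 ∈ [4/5, 1) → index 5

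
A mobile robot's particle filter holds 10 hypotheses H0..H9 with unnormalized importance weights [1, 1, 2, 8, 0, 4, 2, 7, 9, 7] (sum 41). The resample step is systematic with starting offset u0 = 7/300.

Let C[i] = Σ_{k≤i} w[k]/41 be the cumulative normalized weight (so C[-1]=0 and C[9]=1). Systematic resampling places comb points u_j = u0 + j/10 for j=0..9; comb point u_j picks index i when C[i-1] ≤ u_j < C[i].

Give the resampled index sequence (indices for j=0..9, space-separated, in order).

0 3 3 5 6 7 8 8 8 9

C = [1/41, 2/41, 4/41, 12/41, 12/41, 16/41, 18/41, 25/41, 34/41, 1]
j=0: u_0=7/300 ∈ [0, 1/41) → index 0
j=1: u_1=37/300 ∈ [4/41, 12/41) → index 3
j=2: u_2=67/300 ∈ [4/41, 12/41) → index 3
j=3: u_3=97/300 ∈ [12/41, 16/41) → index 5
j=4: u_4=127/300 ∈ [16/41, 18/41) → index 6
j=5: u_5=157/300 ∈ [18/41, 25/41) → index 7
j=6: u_6=187/300 ∈ [25/41, 34/41) → index 8
j=7: u_7=217/300 ∈ [25/41, 34/41) → index 8
j=8: u_8=247/300 ∈ [25/41, 34/41) → index 8
j=9: u_9=277/300 ∈ [34/41, 1) → index 9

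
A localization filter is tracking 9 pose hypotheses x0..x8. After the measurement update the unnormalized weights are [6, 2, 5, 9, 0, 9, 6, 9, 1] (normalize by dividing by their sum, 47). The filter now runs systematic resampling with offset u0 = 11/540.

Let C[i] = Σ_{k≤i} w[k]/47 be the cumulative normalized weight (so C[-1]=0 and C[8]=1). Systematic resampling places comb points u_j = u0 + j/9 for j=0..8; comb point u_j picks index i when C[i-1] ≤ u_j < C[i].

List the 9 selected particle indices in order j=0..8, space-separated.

0 1 2 3 3 5 6 7 7

C = [6/47, 8/47, 13/47, 22/47, 22/47, 31/47, 37/47, 46/47, 1]
j=0: u_0=11/540 ∈ [0, 6/47) → index 0
j=1: u_1=71/540 ∈ [6/47, 8/47) → index 1
j=2: u_2=131/540 ∈ [8/47, 13/47) → index 2
j=3: u_3=191/540 ∈ [13/47, 22/47) → index 3
j=4: u_4=251/540 ∈ [13/47, 22/47) → index 3
j=5: u_5=311/540 ∈ [22/47, 31/47) → index 5
j=6: u_6=371/540 ∈ [31/47, 37/47) → index 6
j=7: u_7=431/540 ∈ [37/47, 46/47) → index 7
j=8: u_8=491/540 ∈ [37/47, 46/47) → index 7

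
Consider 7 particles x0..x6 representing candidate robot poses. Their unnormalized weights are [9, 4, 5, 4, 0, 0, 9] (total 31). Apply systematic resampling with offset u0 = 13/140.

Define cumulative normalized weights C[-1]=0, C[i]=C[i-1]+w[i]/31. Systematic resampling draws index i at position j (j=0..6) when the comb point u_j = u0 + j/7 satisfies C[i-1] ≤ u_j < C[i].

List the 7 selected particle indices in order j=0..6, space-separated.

0 0 1 2 3 6 6

C = [9/31, 13/31, 18/31, 22/31, 22/31, 22/31, 1]
j=0: u_0=13/140 ∈ [0, 9/31) → index 0
j=1: u_1=33/140 ∈ [0, 9/31) → index 0
j=2: u_2=53/140 ∈ [9/31, 13/31) → index 1
j=3: u_3=73/140 ∈ [13/31, 18/31) → index 2
j=4: u_4=93/140 ∈ [18/31, 22/31) → index 3
j=5: u_5=113/140 ∈ [22/31, 1) → index 6
j=6: u_6=19/20 ∈ [22/31, 1) → index 6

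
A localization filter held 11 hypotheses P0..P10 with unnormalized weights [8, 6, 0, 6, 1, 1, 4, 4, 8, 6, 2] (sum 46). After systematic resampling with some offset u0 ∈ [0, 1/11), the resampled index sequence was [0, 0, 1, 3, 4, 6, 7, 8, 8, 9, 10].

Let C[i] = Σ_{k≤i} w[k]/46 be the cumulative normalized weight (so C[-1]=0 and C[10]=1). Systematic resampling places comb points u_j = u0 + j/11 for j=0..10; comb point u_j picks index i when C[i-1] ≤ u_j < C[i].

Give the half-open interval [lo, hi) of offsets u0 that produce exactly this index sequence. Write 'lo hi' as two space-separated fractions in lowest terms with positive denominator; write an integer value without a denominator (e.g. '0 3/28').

C = [4/23, 7/23, 7/23, 10/23, 21/46, 11/23, 13/23, 15/23, 19/23, 22/23, 1]
j=0 picked index 0: u0 ∈ [0, 4/23)
j=1 picked index 0: u0 ∈ [-1/11, 21/253)
j=2 picked index 1: u0 ∈ [-2/253, 31/253)
j=3 picked index 3: u0 ∈ [8/253, 41/253)
j=4 picked index 4: u0 ∈ [18/253, 47/506)
j=5 picked index 6: u0 ∈ [6/253, 28/253)
j=6 picked index 7: u0 ∈ [5/253, 27/253)
j=7 picked index 8: u0 ∈ [4/253, 48/253)
j=8 picked index 8: u0 ∈ [-19/253, 25/253)
j=9 picked index 9: u0 ∈ [2/253, 35/253)
j=10 picked index 10: u0 ∈ [12/253, 1/11)
intersection: [18/253, 21/253)

18/253 21/253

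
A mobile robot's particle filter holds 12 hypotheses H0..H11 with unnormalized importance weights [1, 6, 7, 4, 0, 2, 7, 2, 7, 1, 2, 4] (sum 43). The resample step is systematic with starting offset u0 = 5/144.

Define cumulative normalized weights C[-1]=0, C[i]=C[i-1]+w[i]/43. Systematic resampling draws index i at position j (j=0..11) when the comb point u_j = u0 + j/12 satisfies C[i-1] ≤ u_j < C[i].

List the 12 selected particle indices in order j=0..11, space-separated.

1 1 2 2 3 5 6 6 8 8 10 11

C = [1/43, 7/43, 14/43, 18/43, 18/43, 20/43, 27/43, 29/43, 36/43, 37/43, 39/43, 1]
j=0: u_0=5/144 ∈ [1/43, 7/43) → index 1
j=1: u_1=17/144 ∈ [1/43, 7/43) → index 1
j=2: u_2=29/144 ∈ [7/43, 14/43) → index 2
j=3: u_3=41/144 ∈ [7/43, 14/43) → index 2
j=4: u_4=53/144 ∈ [14/43, 18/43) → index 3
j=5: u_5=65/144 ∈ [18/43, 20/43) → index 5
j=6: u_6=77/144 ∈ [20/43, 27/43) → index 6
j=7: u_7=89/144 ∈ [20/43, 27/43) → index 6
j=8: u_8=101/144 ∈ [29/43, 36/43) → index 8
j=9: u_9=113/144 ∈ [29/43, 36/43) → index 8
j=10: u_10=125/144 ∈ [37/43, 39/43) → index 10
j=11: u_11=137/144 ∈ [39/43, 1) → index 11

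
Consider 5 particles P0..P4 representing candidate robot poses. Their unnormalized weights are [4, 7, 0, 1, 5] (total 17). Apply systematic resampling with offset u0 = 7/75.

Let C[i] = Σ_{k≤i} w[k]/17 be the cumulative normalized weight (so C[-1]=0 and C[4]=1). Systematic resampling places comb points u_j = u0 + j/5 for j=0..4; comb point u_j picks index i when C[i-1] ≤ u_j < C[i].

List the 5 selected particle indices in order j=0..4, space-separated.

0 1 1 3 4

C = [4/17, 11/17, 11/17, 12/17, 1]
j=0: u_0=7/75 ∈ [0, 4/17) → index 0
j=1: u_1=22/75 ∈ [4/17, 11/17) → index 1
j=2: u_2=37/75 ∈ [4/17, 11/17) → index 1
j=3: u_3=52/75 ∈ [11/17, 12/17) → index 3
j=4: u_4=67/75 ∈ [12/17, 1) → index 4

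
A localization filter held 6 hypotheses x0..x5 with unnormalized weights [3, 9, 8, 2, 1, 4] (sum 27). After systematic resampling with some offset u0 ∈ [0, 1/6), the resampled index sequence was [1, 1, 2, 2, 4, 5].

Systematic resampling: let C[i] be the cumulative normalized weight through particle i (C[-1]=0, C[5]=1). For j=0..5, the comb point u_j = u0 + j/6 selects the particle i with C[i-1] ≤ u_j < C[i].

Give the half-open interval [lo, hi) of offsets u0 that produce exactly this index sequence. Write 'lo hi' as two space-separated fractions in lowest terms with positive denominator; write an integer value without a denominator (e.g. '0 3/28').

C = [1/9, 4/9, 20/27, 22/27, 23/27, 1]
j=0 picked index 1: u0 ∈ [1/9, 4/9)
j=1 picked index 1: u0 ∈ [-1/18, 5/18)
j=2 picked index 2: u0 ∈ [1/9, 11/27)
j=3 picked index 2: u0 ∈ [-1/18, 13/54)
j=4 picked index 4: u0 ∈ [4/27, 5/27)
j=5 picked index 5: u0 ∈ [1/54, 1/6)
intersection: [4/27, 1/6)

4/27 1/6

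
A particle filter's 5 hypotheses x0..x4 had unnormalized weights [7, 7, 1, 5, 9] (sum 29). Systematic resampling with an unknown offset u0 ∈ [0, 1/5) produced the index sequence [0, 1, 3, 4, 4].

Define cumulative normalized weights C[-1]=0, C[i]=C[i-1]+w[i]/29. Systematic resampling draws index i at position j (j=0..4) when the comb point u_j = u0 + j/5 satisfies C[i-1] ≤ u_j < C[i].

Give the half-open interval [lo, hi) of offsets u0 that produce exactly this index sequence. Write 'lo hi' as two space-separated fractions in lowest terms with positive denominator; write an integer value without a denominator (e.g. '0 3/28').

17/145 1/5

C = [7/29, 14/29, 15/29, 20/29, 1]
j=0 picked index 0: u0 ∈ [0, 7/29)
j=1 picked index 1: u0 ∈ [6/145, 41/145)
j=2 picked index 3: u0 ∈ [17/145, 42/145)
j=3 picked index 4: u0 ∈ [13/145, 2/5)
j=4 picked index 4: u0 ∈ [-16/145, 1/5)
intersection: [17/145, 1/5)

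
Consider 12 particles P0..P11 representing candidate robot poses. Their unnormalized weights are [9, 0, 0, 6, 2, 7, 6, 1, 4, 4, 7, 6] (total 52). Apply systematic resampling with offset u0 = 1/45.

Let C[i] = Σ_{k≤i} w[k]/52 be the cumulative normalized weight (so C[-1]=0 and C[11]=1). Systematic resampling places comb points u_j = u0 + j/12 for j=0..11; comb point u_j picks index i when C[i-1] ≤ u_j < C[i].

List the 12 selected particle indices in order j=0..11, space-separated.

C = [9/52, 9/52, 9/52, 15/52, 17/52, 6/13, 15/26, 31/52, 35/52, 3/4, 23/26, 1]
j=0: u_0=1/45 ∈ [0, 9/52) → index 0
j=1: u_1=19/180 ∈ [0, 9/52) → index 0
j=2: u_2=17/90 ∈ [9/52, 15/52) → index 3
j=3: u_3=49/180 ∈ [9/52, 15/52) → index 3
j=4: u_4=16/45 ∈ [17/52, 6/13) → index 5
j=5: u_5=79/180 ∈ [17/52, 6/13) → index 5
j=6: u_6=47/90 ∈ [6/13, 15/26) → index 6
j=7: u_7=109/180 ∈ [31/52, 35/52) → index 8
j=8: u_8=31/45 ∈ [35/52, 3/4) → index 9
j=9: u_9=139/180 ∈ [3/4, 23/26) → index 10
j=10: u_10=77/90 ∈ [3/4, 23/26) → index 10
j=11: u_11=169/180 ∈ [23/26, 1) → index 11

0 0 3 3 5 5 6 8 9 10 10 11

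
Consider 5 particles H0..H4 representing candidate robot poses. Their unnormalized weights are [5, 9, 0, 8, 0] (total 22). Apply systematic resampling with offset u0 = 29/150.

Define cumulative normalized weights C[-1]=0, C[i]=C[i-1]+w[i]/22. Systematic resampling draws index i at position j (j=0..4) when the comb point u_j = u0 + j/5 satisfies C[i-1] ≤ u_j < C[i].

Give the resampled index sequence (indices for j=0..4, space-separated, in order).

0 1 1 3 3

C = [5/22, 7/11, 7/11, 1, 1]
j=0: u_0=29/150 ∈ [0, 5/22) → index 0
j=1: u_1=59/150 ∈ [5/22, 7/11) → index 1
j=2: u_2=89/150 ∈ [5/22, 7/11) → index 1
j=3: u_3=119/150 ∈ [7/11, 1) → index 3
j=4: u_4=149/150 ∈ [7/11, 1) → index 3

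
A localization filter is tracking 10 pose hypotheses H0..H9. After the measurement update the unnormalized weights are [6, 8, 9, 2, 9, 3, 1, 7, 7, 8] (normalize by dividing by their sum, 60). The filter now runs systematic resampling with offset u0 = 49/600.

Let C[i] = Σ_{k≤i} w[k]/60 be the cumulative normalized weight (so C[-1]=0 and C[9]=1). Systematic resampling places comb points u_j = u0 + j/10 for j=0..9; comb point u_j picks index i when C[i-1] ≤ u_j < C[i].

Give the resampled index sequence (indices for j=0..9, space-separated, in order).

0 1 2 2 4 5 7 8 9 9

C = [1/10, 7/30, 23/60, 5/12, 17/30, 37/60, 19/30, 3/4, 13/15, 1]
j=0: u_0=49/600 ∈ [0, 1/10) → index 0
j=1: u_1=109/600 ∈ [1/10, 7/30) → index 1
j=2: u_2=169/600 ∈ [7/30, 23/60) → index 2
j=3: u_3=229/600 ∈ [7/30, 23/60) → index 2
j=4: u_4=289/600 ∈ [5/12, 17/30) → index 4
j=5: u_5=349/600 ∈ [17/30, 37/60) → index 5
j=6: u_6=409/600 ∈ [19/30, 3/4) → index 7
j=7: u_7=469/600 ∈ [3/4, 13/15) → index 8
j=8: u_8=529/600 ∈ [13/15, 1) → index 9
j=9: u_9=589/600 ∈ [13/15, 1) → index 9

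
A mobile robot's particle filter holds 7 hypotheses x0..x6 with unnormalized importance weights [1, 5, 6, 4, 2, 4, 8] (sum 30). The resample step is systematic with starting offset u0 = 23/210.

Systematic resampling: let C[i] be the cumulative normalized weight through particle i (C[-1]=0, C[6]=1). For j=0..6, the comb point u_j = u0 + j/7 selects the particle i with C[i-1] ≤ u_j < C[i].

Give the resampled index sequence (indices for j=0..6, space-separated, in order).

1 2 2 4 5 6 6

C = [1/30, 1/5, 2/5, 8/15, 3/5, 11/15, 1]
j=0: u_0=23/210 ∈ [1/30, 1/5) → index 1
j=1: u_1=53/210 ∈ [1/5, 2/5) → index 2
j=2: u_2=83/210 ∈ [1/5, 2/5) → index 2
j=3: u_3=113/210 ∈ [8/15, 3/5) → index 4
j=4: u_4=143/210 ∈ [3/5, 11/15) → index 5
j=5: u_5=173/210 ∈ [11/15, 1) → index 6
j=6: u_6=29/30 ∈ [11/15, 1) → index 6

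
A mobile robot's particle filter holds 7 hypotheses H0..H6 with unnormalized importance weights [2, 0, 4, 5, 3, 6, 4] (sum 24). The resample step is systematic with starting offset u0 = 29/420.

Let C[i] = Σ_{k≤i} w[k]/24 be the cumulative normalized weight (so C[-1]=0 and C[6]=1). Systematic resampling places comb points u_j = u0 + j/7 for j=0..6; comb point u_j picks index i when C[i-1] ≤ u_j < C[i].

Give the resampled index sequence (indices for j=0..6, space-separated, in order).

0 2 3 4 5 5 6

C = [1/12, 1/12, 1/4, 11/24, 7/12, 5/6, 1]
j=0: u_0=29/420 ∈ [0, 1/12) → index 0
j=1: u_1=89/420 ∈ [1/12, 1/4) → index 2
j=2: u_2=149/420 ∈ [1/4, 11/24) → index 3
j=3: u_3=209/420 ∈ [11/24, 7/12) → index 4
j=4: u_4=269/420 ∈ [7/12, 5/6) → index 5
j=5: u_5=47/60 ∈ [7/12, 5/6) → index 5
j=6: u_6=389/420 ∈ [5/6, 1) → index 6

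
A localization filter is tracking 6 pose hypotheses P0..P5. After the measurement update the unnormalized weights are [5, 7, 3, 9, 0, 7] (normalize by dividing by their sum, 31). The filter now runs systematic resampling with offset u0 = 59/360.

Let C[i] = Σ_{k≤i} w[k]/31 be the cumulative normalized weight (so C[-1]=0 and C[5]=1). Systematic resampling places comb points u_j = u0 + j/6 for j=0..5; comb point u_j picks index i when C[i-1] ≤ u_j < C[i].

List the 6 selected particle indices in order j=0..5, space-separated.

1 1 3 3 5 5

C = [5/31, 12/31, 15/31, 24/31, 24/31, 1]
j=0: u_0=59/360 ∈ [5/31, 12/31) → index 1
j=1: u_1=119/360 ∈ [5/31, 12/31) → index 1
j=2: u_2=179/360 ∈ [15/31, 24/31) → index 3
j=3: u_3=239/360 ∈ [15/31, 24/31) → index 3
j=4: u_4=299/360 ∈ [24/31, 1) → index 5
j=5: u_5=359/360 ∈ [24/31, 1) → index 5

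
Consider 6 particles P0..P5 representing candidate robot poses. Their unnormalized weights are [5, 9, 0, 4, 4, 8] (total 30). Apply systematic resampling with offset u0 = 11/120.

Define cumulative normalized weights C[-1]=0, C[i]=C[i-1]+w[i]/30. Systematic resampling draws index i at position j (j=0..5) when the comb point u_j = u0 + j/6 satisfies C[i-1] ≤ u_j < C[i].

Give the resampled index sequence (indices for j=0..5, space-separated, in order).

C = [1/6, 7/15, 7/15, 3/5, 11/15, 1]
j=0: u_0=11/120 ∈ [0, 1/6) → index 0
j=1: u_1=31/120 ∈ [1/6, 7/15) → index 1
j=2: u_2=17/40 ∈ [1/6, 7/15) → index 1
j=3: u_3=71/120 ∈ [7/15, 3/5) → index 3
j=4: u_4=91/120 ∈ [11/15, 1) → index 5
j=5: u_5=37/40 ∈ [11/15, 1) → index 5

0 1 1 3 5 5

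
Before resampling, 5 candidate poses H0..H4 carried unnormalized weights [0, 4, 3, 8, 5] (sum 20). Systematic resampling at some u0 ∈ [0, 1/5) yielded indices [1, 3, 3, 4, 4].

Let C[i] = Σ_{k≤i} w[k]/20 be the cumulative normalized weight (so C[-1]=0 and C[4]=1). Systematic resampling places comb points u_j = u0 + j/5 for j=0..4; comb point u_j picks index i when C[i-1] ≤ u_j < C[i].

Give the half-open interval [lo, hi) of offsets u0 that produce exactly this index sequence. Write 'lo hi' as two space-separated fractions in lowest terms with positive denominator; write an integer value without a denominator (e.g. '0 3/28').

3/20 1/5

C = [0, 1/5, 7/20, 3/4, 1]
j=0 picked index 1: u0 ∈ [0, 1/5)
j=1 picked index 3: u0 ∈ [3/20, 11/20)
j=2 picked index 3: u0 ∈ [-1/20, 7/20)
j=3 picked index 4: u0 ∈ [3/20, 2/5)
j=4 picked index 4: u0 ∈ [-1/20, 1/5)
intersection: [3/20, 1/5)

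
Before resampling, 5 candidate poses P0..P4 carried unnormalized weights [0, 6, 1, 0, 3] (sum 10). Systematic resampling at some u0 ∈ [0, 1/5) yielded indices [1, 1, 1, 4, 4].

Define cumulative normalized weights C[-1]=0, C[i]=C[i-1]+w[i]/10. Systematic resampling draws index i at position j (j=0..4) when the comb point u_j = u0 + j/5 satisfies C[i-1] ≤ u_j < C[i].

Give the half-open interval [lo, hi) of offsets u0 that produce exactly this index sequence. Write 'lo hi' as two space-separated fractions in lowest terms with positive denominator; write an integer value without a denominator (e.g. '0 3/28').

1/10 1/5

C = [0, 3/5, 7/10, 7/10, 1]
j=0 picked index 1: u0 ∈ [0, 3/5)
j=1 picked index 1: u0 ∈ [-1/5, 2/5)
j=2 picked index 1: u0 ∈ [-2/5, 1/5)
j=3 picked index 4: u0 ∈ [1/10, 2/5)
j=4 picked index 4: u0 ∈ [-1/10, 1/5)
intersection: [1/10, 1/5)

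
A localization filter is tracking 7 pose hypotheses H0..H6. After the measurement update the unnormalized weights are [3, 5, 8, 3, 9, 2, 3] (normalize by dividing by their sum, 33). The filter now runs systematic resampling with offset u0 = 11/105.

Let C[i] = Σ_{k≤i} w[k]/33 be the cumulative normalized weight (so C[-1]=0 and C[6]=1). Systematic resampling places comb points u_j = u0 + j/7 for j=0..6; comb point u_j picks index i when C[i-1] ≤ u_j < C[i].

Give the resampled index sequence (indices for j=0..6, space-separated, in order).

1 2 2 3 4 4 6

C = [1/11, 8/33, 16/33, 19/33, 28/33, 10/11, 1]
j=0: u_0=11/105 ∈ [1/11, 8/33) → index 1
j=1: u_1=26/105 ∈ [8/33, 16/33) → index 2
j=2: u_2=41/105 ∈ [8/33, 16/33) → index 2
j=3: u_3=8/15 ∈ [16/33, 19/33) → index 3
j=4: u_4=71/105 ∈ [19/33, 28/33) → index 4
j=5: u_5=86/105 ∈ [19/33, 28/33) → index 4
j=6: u_6=101/105 ∈ [10/11, 1) → index 6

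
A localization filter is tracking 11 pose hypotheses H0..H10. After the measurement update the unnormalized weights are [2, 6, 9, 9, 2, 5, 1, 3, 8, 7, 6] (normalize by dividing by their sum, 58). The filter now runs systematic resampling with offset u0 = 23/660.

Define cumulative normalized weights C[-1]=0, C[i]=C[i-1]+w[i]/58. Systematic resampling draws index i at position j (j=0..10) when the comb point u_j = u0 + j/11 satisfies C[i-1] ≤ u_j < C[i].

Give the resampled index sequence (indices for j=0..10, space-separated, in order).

C = [1/29, 4/29, 17/58, 13/29, 14/29, 33/58, 17/29, 37/58, 45/58, 26/29, 1]
j=0: u_0=23/660 ∈ [1/29, 4/29) → index 1
j=1: u_1=83/660 ∈ [1/29, 4/29) → index 1
j=2: u_2=13/60 ∈ [4/29, 17/58) → index 2
j=3: u_3=203/660 ∈ [17/58, 13/29) → index 3
j=4: u_4=263/660 ∈ [17/58, 13/29) → index 3
j=5: u_5=323/660 ∈ [14/29, 33/58) → index 5
j=6: u_6=383/660 ∈ [33/58, 17/29) → index 6
j=7: u_7=443/660 ∈ [37/58, 45/58) → index 8
j=8: u_8=503/660 ∈ [37/58, 45/58) → index 8
j=9: u_9=563/660 ∈ [45/58, 26/29) → index 9
j=10: u_10=623/660 ∈ [26/29, 1) → index 10

1 1 2 3 3 5 6 8 8 9 10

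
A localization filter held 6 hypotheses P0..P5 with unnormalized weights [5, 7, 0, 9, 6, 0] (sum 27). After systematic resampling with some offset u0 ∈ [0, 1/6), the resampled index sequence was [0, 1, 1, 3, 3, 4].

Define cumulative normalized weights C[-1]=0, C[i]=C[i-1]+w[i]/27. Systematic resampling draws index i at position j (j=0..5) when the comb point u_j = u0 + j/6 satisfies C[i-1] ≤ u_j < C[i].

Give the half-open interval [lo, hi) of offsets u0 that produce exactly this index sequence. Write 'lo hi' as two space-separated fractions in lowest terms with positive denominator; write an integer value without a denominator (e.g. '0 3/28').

1/54 1/9

C = [5/27, 4/9, 4/9, 7/9, 1, 1]
j=0 picked index 0: u0 ∈ [0, 5/27)
j=1 picked index 1: u0 ∈ [1/54, 5/18)
j=2 picked index 1: u0 ∈ [-4/27, 1/9)
j=3 picked index 3: u0 ∈ [-1/18, 5/18)
j=4 picked index 3: u0 ∈ [-2/9, 1/9)
j=5 picked index 4: u0 ∈ [-1/18, 1/6)
intersection: [1/54, 1/9)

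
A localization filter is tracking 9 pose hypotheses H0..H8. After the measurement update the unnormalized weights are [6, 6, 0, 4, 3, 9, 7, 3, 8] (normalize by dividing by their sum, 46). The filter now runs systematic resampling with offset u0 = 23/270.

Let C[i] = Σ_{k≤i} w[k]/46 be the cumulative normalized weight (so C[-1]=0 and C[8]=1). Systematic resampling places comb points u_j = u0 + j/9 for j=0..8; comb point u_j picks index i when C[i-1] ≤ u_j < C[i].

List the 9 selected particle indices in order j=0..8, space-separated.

C = [3/23, 6/23, 6/23, 8/23, 19/46, 14/23, 35/46, 19/23, 1]
j=0: u_0=23/270 ∈ [0, 3/23) → index 0
j=1: u_1=53/270 ∈ [3/23, 6/23) → index 1
j=2: u_2=83/270 ∈ [6/23, 8/23) → index 3
j=3: u_3=113/270 ∈ [19/46, 14/23) → index 5
j=4: u_4=143/270 ∈ [19/46, 14/23) → index 5
j=5: u_5=173/270 ∈ [14/23, 35/46) → index 6
j=6: u_6=203/270 ∈ [14/23, 35/46) → index 6
j=7: u_7=233/270 ∈ [19/23, 1) → index 8
j=8: u_8=263/270 ∈ [19/23, 1) → index 8

0 1 3 5 5 6 6 8 8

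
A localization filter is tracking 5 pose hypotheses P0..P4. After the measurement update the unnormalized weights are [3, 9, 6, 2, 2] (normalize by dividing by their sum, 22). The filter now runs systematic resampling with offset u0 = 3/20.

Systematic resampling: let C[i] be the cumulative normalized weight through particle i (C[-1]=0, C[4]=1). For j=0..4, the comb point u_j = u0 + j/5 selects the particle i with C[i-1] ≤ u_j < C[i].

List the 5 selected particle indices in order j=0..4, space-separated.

C = [3/22, 6/11, 9/11, 10/11, 1]
j=0: u_0=3/20 ∈ [3/22, 6/11) → index 1
j=1: u_1=7/20 ∈ [3/22, 6/11) → index 1
j=2: u_2=11/20 ∈ [6/11, 9/11) → index 2
j=3: u_3=3/4 ∈ [6/11, 9/11) → index 2
j=4: u_4=19/20 ∈ [10/11, 1) → index 4

1 1 2 2 4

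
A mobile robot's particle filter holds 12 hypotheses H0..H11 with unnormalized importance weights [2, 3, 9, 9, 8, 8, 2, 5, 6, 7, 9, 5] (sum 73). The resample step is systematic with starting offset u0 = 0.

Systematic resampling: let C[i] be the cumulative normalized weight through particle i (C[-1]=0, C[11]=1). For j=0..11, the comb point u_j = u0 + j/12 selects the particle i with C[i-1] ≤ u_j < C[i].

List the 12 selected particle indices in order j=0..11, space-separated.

C = [2/73, 5/73, 14/73, 23/73, 31/73, 39/73, 41/73, 46/73, 52/73, 59/73, 68/73, 1]
j=0: u_0=0 ∈ [0, 2/73) → index 0
j=1: u_1=1/12 ∈ [5/73, 14/73) → index 2
j=2: u_2=1/6 ∈ [5/73, 14/73) → index 2
j=3: u_3=1/4 ∈ [14/73, 23/73) → index 3
j=4: u_4=1/3 ∈ [23/73, 31/73) → index 4
j=5: u_5=5/12 ∈ [23/73, 31/73) → index 4
j=6: u_6=1/2 ∈ [31/73, 39/73) → index 5
j=7: u_7=7/12 ∈ [41/73, 46/73) → index 7
j=8: u_8=2/3 ∈ [46/73, 52/73) → index 8
j=9: u_9=3/4 ∈ [52/73, 59/73) → index 9
j=10: u_10=5/6 ∈ [59/73, 68/73) → index 10
j=11: u_11=11/12 ∈ [59/73, 68/73) → index 10

0 2 2 3 4 4 5 7 8 9 10 10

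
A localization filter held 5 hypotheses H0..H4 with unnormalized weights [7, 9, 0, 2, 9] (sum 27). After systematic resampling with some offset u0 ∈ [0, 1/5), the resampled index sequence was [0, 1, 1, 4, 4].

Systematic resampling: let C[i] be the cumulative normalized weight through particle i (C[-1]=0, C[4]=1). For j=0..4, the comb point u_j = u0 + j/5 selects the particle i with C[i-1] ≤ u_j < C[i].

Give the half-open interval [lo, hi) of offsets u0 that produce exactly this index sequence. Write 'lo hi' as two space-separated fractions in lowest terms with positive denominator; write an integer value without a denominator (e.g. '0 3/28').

1/15 26/135

C = [7/27, 16/27, 16/27, 2/3, 1]
j=0 picked index 0: u0 ∈ [0, 7/27)
j=1 picked index 1: u0 ∈ [8/135, 53/135)
j=2 picked index 1: u0 ∈ [-19/135, 26/135)
j=3 picked index 4: u0 ∈ [1/15, 2/5)
j=4 picked index 4: u0 ∈ [-2/15, 1/5)
intersection: [1/15, 26/135)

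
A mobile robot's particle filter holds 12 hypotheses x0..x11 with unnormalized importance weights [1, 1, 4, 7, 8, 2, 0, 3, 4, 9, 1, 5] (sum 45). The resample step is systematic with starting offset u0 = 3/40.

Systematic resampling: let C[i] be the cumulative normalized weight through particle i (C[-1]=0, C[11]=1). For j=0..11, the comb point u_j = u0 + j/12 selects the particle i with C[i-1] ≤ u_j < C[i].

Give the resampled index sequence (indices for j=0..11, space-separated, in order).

2 3 3 4 4 5 7 8 9 9 11 11

C = [1/45, 2/45, 2/15, 13/45, 7/15, 23/45, 23/45, 26/45, 2/3, 13/15, 8/9, 1]
j=0: u_0=3/40 ∈ [2/45, 2/15) → index 2
j=1: u_1=19/120 ∈ [2/15, 13/45) → index 3
j=2: u_2=29/120 ∈ [2/15, 13/45) → index 3
j=3: u_3=13/40 ∈ [13/45, 7/15) → index 4
j=4: u_4=49/120 ∈ [13/45, 7/15) → index 4
j=5: u_5=59/120 ∈ [7/15, 23/45) → index 5
j=6: u_6=23/40 ∈ [23/45, 26/45) → index 7
j=7: u_7=79/120 ∈ [26/45, 2/3) → index 8
j=8: u_8=89/120 ∈ [2/3, 13/15) → index 9
j=9: u_9=33/40 ∈ [2/3, 13/15) → index 9
j=10: u_10=109/120 ∈ [8/9, 1) → index 11
j=11: u_11=119/120 ∈ [8/9, 1) → index 11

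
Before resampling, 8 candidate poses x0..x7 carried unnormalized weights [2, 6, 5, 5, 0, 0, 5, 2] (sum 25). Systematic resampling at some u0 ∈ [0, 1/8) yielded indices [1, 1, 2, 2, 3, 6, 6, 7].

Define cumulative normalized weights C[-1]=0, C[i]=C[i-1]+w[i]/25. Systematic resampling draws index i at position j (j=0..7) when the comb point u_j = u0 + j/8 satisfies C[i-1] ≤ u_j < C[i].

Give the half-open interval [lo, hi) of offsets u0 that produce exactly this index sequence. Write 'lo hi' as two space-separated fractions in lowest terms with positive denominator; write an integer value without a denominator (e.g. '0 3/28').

19/200 1/8

C = [2/25, 8/25, 13/25, 18/25, 18/25, 18/25, 23/25, 1]
j=0 picked index 1: u0 ∈ [2/25, 8/25)
j=1 picked index 1: u0 ∈ [-9/200, 39/200)
j=2 picked index 2: u0 ∈ [7/100, 27/100)
j=3 picked index 2: u0 ∈ [-11/200, 29/200)
j=4 picked index 3: u0 ∈ [1/50, 11/50)
j=5 picked index 6: u0 ∈ [19/200, 59/200)
j=6 picked index 6: u0 ∈ [-3/100, 17/100)
j=7 picked index 7: u0 ∈ [9/200, 1/8)
intersection: [19/200, 1/8)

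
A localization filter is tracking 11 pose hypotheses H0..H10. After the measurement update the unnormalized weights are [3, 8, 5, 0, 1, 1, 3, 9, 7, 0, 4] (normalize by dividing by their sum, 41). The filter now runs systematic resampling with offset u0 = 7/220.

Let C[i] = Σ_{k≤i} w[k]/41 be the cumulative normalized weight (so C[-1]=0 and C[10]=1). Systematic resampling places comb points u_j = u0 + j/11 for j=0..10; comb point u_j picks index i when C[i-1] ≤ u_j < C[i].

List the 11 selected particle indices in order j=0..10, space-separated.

0 1 1 2 4 6 7 7 8 8 10

C = [3/41, 11/41, 16/41, 16/41, 17/41, 18/41, 21/41, 30/41, 37/41, 37/41, 1]
j=0: u_0=7/220 ∈ [0, 3/41) → index 0
j=1: u_1=27/220 ∈ [3/41, 11/41) → index 1
j=2: u_2=47/220 ∈ [3/41, 11/41) → index 1
j=3: u_3=67/220 ∈ [11/41, 16/41) → index 2
j=4: u_4=87/220 ∈ [16/41, 17/41) → index 4
j=5: u_5=107/220 ∈ [18/41, 21/41) → index 6
j=6: u_6=127/220 ∈ [21/41, 30/41) → index 7
j=7: u_7=147/220 ∈ [21/41, 30/41) → index 7
j=8: u_8=167/220 ∈ [30/41, 37/41) → index 8
j=9: u_9=17/20 ∈ [30/41, 37/41) → index 8
j=10: u_10=207/220 ∈ [37/41, 1) → index 10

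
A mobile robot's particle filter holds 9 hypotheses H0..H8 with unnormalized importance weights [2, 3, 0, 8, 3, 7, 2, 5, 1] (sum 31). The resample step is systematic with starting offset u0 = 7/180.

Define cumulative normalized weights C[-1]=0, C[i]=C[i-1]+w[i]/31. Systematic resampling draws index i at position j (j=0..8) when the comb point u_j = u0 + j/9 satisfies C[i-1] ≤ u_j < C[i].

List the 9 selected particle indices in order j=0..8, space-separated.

0 1 3 3 4 5 5 7 7

C = [2/31, 5/31, 5/31, 13/31, 16/31, 23/31, 25/31, 30/31, 1]
j=0: u_0=7/180 ∈ [0, 2/31) → index 0
j=1: u_1=3/20 ∈ [2/31, 5/31) → index 1
j=2: u_2=47/180 ∈ [5/31, 13/31) → index 3
j=3: u_3=67/180 ∈ [5/31, 13/31) → index 3
j=4: u_4=29/60 ∈ [13/31, 16/31) → index 4
j=5: u_5=107/180 ∈ [16/31, 23/31) → index 5
j=6: u_6=127/180 ∈ [16/31, 23/31) → index 5
j=7: u_7=49/60 ∈ [25/31, 30/31) → index 7
j=8: u_8=167/180 ∈ [25/31, 30/31) → index 7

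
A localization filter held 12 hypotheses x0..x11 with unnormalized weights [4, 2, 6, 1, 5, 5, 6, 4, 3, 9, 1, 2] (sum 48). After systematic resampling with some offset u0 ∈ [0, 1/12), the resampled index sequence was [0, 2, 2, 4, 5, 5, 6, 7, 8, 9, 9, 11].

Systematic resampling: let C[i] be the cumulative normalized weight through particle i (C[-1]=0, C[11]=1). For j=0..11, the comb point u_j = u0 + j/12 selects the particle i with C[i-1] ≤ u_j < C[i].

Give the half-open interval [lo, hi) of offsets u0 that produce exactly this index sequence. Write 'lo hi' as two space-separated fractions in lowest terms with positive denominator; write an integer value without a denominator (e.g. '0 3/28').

1/24 1/16

C = [1/12, 1/8, 1/4, 13/48, 3/8, 23/48, 29/48, 11/16, 3/4, 15/16, 23/24, 1]
j=0 picked index 0: u0 ∈ [0, 1/12)
j=1 picked index 2: u0 ∈ [1/24, 1/6)
j=2 picked index 2: u0 ∈ [-1/24, 1/12)
j=3 picked index 4: u0 ∈ [1/48, 1/8)
j=4 picked index 5: u0 ∈ [1/24, 7/48)
j=5 picked index 5: u0 ∈ [-1/24, 1/16)
j=6 picked index 6: u0 ∈ [-1/48, 5/48)
j=7 picked index 7: u0 ∈ [1/48, 5/48)
j=8 picked index 8: u0 ∈ [1/48, 1/12)
j=9 picked index 9: u0 ∈ [0, 3/16)
j=10 picked index 9: u0 ∈ [-1/12, 5/48)
j=11 picked index 11: u0 ∈ [1/24, 1/12)
intersection: [1/24, 1/16)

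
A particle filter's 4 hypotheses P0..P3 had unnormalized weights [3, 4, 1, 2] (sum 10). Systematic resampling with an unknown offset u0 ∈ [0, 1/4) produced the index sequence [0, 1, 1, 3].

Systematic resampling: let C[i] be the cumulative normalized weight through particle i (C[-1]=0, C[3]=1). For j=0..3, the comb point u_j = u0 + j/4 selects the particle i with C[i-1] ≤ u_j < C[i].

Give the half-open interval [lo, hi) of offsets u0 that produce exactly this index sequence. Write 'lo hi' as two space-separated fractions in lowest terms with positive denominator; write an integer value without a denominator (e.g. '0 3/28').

1/20 1/5

C = [3/10, 7/10, 4/5, 1]
j=0 picked index 0: u0 ∈ [0, 3/10)
j=1 picked index 1: u0 ∈ [1/20, 9/20)
j=2 picked index 1: u0 ∈ [-1/5, 1/5)
j=3 picked index 3: u0 ∈ [1/20, 1/4)
intersection: [1/20, 1/5)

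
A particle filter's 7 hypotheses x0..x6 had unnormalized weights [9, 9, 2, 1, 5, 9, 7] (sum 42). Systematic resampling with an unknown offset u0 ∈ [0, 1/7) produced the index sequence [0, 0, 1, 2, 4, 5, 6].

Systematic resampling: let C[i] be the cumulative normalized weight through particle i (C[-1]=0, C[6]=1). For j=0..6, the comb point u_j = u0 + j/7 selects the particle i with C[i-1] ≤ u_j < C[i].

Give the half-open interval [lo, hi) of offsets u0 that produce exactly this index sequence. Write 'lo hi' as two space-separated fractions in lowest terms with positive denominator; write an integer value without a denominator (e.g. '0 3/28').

0 1/21

C = [3/14, 3/7, 10/21, 1/2, 13/21, 5/6, 1]
j=0 picked index 0: u0 ∈ [0, 3/14)
j=1 picked index 0: u0 ∈ [-1/7, 1/14)
j=2 picked index 1: u0 ∈ [-1/14, 1/7)
j=3 picked index 2: u0 ∈ [0, 1/21)
j=4 picked index 4: u0 ∈ [-1/14, 1/21)
j=5 picked index 5: u0 ∈ [-2/21, 5/42)
j=6 picked index 6: u0 ∈ [-1/42, 1/7)
intersection: [0, 1/21)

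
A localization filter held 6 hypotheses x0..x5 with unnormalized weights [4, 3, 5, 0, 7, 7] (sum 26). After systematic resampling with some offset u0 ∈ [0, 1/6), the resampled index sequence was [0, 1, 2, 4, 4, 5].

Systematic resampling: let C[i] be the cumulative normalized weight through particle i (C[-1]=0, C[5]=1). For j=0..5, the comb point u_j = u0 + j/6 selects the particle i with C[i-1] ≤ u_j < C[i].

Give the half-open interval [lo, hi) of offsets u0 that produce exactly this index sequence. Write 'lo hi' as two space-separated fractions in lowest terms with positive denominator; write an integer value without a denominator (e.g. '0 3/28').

0 5/78

C = [2/13, 7/26, 6/13, 6/13, 19/26, 1]
j=0 picked index 0: u0 ∈ [0, 2/13)
j=1 picked index 1: u0 ∈ [-1/78, 4/39)
j=2 picked index 2: u0 ∈ [-5/78, 5/39)
j=3 picked index 4: u0 ∈ [-1/26, 3/13)
j=4 picked index 4: u0 ∈ [-8/39, 5/78)
j=5 picked index 5: u0 ∈ [-4/39, 1/6)
intersection: [0, 5/78)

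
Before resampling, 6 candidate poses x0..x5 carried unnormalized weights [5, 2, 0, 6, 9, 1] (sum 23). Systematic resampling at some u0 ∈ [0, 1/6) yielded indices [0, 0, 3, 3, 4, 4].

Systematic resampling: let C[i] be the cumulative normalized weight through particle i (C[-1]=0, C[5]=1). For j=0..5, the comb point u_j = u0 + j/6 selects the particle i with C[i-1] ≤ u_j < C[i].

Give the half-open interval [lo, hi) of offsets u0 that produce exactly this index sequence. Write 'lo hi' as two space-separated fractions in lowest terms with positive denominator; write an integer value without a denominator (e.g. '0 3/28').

0 7/138

C = [5/23, 7/23, 7/23, 13/23, 22/23, 1]
j=0 picked index 0: u0 ∈ [0, 5/23)
j=1 picked index 0: u0 ∈ [-1/6, 7/138)
j=2 picked index 3: u0 ∈ [-2/69, 16/69)
j=3 picked index 3: u0 ∈ [-9/46, 3/46)
j=4 picked index 4: u0 ∈ [-7/69, 20/69)
j=5 picked index 4: u0 ∈ [-37/138, 17/138)
intersection: [0, 7/138)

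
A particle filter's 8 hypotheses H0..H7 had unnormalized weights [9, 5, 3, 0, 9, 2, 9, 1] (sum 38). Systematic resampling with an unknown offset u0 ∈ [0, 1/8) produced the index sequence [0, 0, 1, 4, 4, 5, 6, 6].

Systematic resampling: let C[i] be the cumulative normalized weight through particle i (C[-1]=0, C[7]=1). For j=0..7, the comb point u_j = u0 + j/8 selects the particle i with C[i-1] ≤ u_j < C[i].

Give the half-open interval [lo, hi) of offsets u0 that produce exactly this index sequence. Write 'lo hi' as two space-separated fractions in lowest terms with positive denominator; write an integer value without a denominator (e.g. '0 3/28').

C = [9/38, 7/19, 17/38, 17/38, 13/19, 14/19, 37/38, 1]
j=0 picked index 0: u0 ∈ [0, 9/38)
j=1 picked index 0: u0 ∈ [-1/8, 17/152)
j=2 picked index 1: u0 ∈ [-1/76, 9/76)
j=3 picked index 4: u0 ∈ [11/152, 47/152)
j=4 picked index 4: u0 ∈ [-1/19, 7/38)
j=5 picked index 5: u0 ∈ [9/152, 17/152)
j=6 picked index 6: u0 ∈ [-1/76, 17/76)
j=7 picked index 6: u0 ∈ [-21/152, 15/152)
intersection: [11/152, 15/152)

11/152 15/152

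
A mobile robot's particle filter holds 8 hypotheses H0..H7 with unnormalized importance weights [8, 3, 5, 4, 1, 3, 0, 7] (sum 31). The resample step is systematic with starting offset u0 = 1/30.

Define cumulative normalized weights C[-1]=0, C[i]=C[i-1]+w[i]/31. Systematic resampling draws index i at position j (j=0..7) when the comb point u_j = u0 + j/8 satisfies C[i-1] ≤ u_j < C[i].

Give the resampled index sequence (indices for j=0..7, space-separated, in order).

C = [8/31, 11/31, 16/31, 20/31, 21/31, 24/31, 24/31, 1]
j=0: u_0=1/30 ∈ [0, 8/31) → index 0
j=1: u_1=19/120 ∈ [0, 8/31) → index 0
j=2: u_2=17/60 ∈ [8/31, 11/31) → index 1
j=3: u_3=49/120 ∈ [11/31, 16/31) → index 2
j=4: u_4=8/15 ∈ [16/31, 20/31) → index 3
j=5: u_5=79/120 ∈ [20/31, 21/31) → index 4
j=6: u_6=47/60 ∈ [24/31, 1) → index 7
j=7: u_7=109/120 ∈ [24/31, 1) → index 7

0 0 1 2 3 4 7 7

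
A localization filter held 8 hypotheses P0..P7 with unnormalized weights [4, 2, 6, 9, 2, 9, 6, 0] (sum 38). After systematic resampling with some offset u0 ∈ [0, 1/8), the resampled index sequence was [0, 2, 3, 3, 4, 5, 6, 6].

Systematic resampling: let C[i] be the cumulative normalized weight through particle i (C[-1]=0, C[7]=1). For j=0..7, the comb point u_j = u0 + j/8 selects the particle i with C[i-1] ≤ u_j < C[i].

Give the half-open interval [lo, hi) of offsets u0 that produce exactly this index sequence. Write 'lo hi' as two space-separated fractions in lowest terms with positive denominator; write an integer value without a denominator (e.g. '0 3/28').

C = [2/19, 3/19, 6/19, 21/38, 23/38, 16/19, 1, 1]
j=0 picked index 0: u0 ∈ [0, 2/19)
j=1 picked index 2: u0 ∈ [5/152, 29/152)
j=2 picked index 3: u0 ∈ [5/76, 23/76)
j=3 picked index 3: u0 ∈ [-9/152, 27/152)
j=4 picked index 4: u0 ∈ [1/19, 2/19)
j=5 picked index 5: u0 ∈ [-3/152, 33/152)
j=6 picked index 6: u0 ∈ [7/76, 1/4)
j=7 picked index 6: u0 ∈ [-5/152, 1/8)
intersection: [7/76, 2/19)

7/76 2/19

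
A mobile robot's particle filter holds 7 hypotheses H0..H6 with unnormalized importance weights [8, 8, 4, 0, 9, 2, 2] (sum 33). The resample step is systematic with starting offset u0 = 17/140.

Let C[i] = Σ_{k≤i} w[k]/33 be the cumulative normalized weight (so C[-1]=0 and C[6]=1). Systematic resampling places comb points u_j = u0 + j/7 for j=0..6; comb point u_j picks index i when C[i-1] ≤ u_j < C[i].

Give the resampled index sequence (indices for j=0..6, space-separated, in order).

0 1 1 2 4 4 6

C = [8/33, 16/33, 20/33, 20/33, 29/33, 31/33, 1]
j=0: u_0=17/140 ∈ [0, 8/33) → index 0
j=1: u_1=37/140 ∈ [8/33, 16/33) → index 1
j=2: u_2=57/140 ∈ [8/33, 16/33) → index 1
j=3: u_3=11/20 ∈ [16/33, 20/33) → index 2
j=4: u_4=97/140 ∈ [20/33, 29/33) → index 4
j=5: u_5=117/140 ∈ [20/33, 29/33) → index 4
j=6: u_6=137/140 ∈ [31/33, 1) → index 6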